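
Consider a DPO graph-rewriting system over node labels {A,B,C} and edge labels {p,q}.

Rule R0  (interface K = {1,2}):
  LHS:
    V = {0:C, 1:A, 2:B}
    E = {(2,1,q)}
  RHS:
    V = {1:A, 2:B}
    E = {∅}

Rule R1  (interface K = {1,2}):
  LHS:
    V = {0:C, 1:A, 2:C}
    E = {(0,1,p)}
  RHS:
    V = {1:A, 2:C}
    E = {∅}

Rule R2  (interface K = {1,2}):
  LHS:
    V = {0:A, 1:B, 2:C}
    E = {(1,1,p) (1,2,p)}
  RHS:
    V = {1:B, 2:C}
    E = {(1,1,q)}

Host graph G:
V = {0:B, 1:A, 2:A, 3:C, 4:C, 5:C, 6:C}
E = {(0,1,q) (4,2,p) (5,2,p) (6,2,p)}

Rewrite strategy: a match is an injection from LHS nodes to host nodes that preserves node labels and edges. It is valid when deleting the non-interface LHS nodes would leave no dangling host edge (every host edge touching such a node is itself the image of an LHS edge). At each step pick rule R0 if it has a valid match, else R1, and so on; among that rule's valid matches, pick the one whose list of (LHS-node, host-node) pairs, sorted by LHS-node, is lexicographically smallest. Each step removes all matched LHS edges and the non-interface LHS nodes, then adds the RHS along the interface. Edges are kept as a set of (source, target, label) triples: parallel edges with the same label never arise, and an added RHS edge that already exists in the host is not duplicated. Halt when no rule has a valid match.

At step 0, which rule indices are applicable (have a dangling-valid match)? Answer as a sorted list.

Answer: [R0,R1]

Derivation:
R0: 1 valid match — {0↦3, 1↦1, 2↦0}
R1: 9 valid matches — {0↦4, 1↦2, 2↦3}, {0↦4, 1↦2, 2↦5}, {0↦4, 1↦2, 2↦6} (+6 more)
R2: no valid match — LHS pattern not found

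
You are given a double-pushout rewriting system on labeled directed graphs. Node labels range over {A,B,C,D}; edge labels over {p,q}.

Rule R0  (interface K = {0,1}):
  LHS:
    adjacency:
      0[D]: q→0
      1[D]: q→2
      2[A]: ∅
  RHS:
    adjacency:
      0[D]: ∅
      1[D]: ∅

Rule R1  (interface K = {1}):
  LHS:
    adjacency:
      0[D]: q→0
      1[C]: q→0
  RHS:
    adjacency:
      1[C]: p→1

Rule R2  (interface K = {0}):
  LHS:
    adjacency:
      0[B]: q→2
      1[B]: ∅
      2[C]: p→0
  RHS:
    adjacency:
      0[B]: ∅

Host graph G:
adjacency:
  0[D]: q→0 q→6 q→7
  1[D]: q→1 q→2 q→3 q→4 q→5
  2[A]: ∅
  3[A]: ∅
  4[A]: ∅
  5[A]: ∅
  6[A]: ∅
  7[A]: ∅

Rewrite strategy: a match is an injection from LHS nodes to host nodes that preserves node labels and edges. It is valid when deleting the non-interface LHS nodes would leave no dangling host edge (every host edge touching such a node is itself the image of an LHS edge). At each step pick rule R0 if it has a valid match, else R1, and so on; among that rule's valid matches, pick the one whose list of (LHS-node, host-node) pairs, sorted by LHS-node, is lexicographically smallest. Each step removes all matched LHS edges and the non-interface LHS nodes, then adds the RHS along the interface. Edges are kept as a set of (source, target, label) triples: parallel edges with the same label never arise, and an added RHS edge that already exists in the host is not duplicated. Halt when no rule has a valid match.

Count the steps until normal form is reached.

start.  V:8 E:8  edges: 0-q->0 0-q->6 0-q->7 1-q->1 1-q->2 1-q->3 1-q->4 1-q->5
1. fire R0 via {0↦0, 1↦1, 2↦2}  →  V:7 E:6  edges: 0-q->6 0-q->7 1-q->1 1-q->3 1-q->4 1-q->5
2. fire R0 via {0↦1, 1↦0, 2↦6}  →  V:6 E:4  edges: 0-q->7 1-q->3 1-q->4 1-q->5
normal form: no rule applies after step 2

Answer: 2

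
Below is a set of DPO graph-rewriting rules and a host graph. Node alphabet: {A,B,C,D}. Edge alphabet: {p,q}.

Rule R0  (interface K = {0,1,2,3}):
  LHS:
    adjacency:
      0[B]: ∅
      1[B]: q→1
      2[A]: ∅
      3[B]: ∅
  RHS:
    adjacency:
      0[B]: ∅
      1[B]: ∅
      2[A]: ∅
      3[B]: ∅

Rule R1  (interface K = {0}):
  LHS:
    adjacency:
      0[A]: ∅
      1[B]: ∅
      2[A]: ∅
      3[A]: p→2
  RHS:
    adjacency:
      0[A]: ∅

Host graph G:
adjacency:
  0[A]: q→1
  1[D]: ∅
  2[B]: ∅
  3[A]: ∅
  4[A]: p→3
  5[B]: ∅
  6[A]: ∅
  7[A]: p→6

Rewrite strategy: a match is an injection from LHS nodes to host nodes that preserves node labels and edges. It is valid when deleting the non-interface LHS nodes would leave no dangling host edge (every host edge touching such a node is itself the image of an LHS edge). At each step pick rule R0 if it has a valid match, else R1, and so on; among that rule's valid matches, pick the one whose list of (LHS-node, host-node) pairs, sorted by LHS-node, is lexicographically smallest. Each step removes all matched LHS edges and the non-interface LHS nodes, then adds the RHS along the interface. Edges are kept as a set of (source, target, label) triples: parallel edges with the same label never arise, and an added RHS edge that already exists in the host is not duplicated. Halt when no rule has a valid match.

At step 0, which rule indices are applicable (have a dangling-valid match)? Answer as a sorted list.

Answer: [R1]

Steps:
R0: no valid match — LHS pattern not found
R1: 12 valid matches — {0↦0, 1↦2, 2↦3, 3↦4}, {0↦0, 1↦2, 2↦6, 3↦7}, {0↦0, 1↦5, 2↦3, 3↦4} (+9 more)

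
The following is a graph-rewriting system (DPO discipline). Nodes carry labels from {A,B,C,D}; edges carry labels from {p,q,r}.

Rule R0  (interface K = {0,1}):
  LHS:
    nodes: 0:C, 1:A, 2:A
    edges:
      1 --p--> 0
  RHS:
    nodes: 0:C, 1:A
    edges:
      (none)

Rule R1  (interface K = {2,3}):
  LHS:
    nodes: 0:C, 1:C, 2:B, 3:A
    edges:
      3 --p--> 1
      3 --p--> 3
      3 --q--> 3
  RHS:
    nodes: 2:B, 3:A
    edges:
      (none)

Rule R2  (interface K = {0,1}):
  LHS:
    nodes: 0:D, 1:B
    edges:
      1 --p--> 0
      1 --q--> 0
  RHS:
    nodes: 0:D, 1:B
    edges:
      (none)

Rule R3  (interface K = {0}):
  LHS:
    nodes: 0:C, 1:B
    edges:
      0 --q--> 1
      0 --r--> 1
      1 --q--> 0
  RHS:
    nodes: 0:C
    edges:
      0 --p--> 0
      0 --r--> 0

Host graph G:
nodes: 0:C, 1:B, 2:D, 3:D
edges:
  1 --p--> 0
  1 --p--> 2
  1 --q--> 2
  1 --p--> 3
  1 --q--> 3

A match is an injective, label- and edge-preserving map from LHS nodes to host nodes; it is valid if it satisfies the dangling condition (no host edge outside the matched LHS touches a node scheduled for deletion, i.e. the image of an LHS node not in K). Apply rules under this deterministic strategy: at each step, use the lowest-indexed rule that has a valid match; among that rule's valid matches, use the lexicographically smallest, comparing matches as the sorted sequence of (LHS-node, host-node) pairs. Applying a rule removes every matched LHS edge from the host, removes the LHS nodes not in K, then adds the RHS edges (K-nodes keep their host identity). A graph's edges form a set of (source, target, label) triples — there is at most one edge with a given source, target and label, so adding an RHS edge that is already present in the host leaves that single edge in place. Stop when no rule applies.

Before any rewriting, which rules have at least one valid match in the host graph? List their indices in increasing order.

R0: no valid match — LHS pattern not found
R1: no valid match — LHS pattern not found
R2: 2 valid matches — {0↦2, 1↦1}, {0↦3, 1↦1}
R3: no valid match — LHS pattern not found

Answer: [R2]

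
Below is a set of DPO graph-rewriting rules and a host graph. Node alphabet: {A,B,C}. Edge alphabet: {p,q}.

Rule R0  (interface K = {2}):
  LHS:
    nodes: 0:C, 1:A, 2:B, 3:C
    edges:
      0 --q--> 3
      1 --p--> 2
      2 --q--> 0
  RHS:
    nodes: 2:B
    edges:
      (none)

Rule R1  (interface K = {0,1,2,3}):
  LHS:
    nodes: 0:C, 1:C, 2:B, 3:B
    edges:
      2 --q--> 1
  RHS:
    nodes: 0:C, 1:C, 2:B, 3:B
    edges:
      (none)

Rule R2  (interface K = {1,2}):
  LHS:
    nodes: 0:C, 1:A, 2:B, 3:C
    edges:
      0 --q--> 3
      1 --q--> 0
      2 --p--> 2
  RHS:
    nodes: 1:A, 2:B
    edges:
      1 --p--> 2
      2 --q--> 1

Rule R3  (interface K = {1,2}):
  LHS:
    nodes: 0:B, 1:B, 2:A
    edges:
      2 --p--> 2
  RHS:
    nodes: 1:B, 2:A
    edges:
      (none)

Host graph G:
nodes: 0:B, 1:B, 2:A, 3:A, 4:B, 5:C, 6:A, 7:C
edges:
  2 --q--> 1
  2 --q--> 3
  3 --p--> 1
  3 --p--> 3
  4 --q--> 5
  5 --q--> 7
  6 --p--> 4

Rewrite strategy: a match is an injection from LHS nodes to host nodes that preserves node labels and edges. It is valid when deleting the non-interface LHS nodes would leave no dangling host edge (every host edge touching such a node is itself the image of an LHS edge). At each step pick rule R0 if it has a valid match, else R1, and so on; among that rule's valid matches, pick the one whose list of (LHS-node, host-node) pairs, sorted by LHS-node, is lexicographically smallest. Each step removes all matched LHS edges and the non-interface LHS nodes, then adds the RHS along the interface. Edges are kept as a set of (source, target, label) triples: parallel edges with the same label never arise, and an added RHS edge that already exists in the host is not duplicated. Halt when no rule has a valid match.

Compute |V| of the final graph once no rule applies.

[0] host  ⇒  8 nodes, 7 edges  {2-q->1 2-q->3 3-p->1 3-p->3 4-q->5 5-q->7 6-p->4}
[1] R0 @ {0↦5, 1↦6, 2↦4, 3↦7}  ⇒  5 nodes, 4 edges  {2-q->1 2-q->3 3-p->1 3-p->3}
[2] R3 @ {0↦0, 1↦1, 2↦3}  ⇒  4 nodes, 3 edges  {2-q->1 2-q->3 3-p->1}
halt: no rule applies after step 2
NF nodes: {1:B, 2:A, 3:A, 4:B}

Answer: 4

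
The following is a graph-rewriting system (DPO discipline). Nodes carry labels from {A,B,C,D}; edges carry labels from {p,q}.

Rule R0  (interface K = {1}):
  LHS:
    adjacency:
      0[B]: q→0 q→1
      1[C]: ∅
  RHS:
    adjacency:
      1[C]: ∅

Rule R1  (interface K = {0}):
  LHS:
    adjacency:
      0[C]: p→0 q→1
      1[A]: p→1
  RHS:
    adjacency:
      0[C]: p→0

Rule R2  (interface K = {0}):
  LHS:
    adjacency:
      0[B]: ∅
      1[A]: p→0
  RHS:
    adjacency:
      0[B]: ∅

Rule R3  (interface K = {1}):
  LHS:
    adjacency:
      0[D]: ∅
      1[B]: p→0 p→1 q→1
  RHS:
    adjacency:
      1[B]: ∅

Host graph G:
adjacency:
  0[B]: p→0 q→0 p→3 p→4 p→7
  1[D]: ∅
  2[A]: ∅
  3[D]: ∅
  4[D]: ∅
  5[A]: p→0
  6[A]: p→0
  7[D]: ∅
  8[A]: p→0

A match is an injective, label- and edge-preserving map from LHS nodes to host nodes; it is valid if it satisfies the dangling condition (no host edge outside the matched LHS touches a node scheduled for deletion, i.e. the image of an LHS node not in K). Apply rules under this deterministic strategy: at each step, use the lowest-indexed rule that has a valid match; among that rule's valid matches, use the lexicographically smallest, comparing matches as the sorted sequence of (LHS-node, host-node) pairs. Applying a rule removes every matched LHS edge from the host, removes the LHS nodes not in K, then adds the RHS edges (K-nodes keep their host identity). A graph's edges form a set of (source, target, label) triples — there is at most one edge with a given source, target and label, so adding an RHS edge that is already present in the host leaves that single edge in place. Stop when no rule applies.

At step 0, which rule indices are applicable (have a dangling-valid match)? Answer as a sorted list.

R0: no valid match — LHS pattern not found
R1: no valid match — LHS pattern not found
R2: 3 valid matches — {0↦0, 1↦5}, {0↦0, 1↦6}, {0↦0, 1↦8}
R3: 3 valid matches — {0↦3, 1↦0}, {0↦4, 1↦0}, {0↦7, 1↦0}

Answer: [R2,R3]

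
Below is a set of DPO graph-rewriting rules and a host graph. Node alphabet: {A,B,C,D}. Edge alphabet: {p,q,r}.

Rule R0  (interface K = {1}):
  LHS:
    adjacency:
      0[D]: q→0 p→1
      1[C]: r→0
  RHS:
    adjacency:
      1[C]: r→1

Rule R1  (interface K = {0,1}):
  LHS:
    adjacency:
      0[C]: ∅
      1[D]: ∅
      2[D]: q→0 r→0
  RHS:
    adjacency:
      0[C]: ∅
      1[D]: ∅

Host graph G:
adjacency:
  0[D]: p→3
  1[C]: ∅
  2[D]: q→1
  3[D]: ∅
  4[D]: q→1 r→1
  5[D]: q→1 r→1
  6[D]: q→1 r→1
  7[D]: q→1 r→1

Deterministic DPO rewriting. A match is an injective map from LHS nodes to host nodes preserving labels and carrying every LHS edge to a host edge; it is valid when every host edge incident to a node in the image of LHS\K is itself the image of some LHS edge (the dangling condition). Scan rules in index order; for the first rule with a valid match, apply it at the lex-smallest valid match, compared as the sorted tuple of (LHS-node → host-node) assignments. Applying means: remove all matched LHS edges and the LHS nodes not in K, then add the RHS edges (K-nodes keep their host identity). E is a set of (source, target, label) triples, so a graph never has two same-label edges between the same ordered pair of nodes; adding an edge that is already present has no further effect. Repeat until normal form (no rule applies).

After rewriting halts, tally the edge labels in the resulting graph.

[0] host  ⇒  8 nodes, 10 edges  {0-p->3 2-q->1 4-q->1 4-r->1 5-q->1 5-r->1 6-q->1 6-r->1 7-q->1 7-r->1}
[1] R1 @ {0↦1, 1↦0, 2↦4}  ⇒  7 nodes, 8 edges  {0-p->3 2-q->1 5-q->1 5-r->1 6-q->1 6-r->1 7-q->1 7-r->1}
[2] R1 @ {0↦1, 1↦0, 2↦5}  ⇒  6 nodes, 6 edges  {0-p->3 2-q->1 6-q->1 6-r->1 7-q->1 7-r->1}
[3] R1 @ {0↦1, 1↦0, 2↦6}  ⇒  5 nodes, 4 edges  {0-p->3 2-q->1 7-q->1 7-r->1}
[4] R1 @ {0↦1, 1↦0, 2↦7}  ⇒  4 nodes, 2 edges  {0-p->3 2-q->1}
halt: no rule applies after step 4
NF edges: [(0, 3, 'p'), (2, 1, 'q')]

Answer: p:1 q:1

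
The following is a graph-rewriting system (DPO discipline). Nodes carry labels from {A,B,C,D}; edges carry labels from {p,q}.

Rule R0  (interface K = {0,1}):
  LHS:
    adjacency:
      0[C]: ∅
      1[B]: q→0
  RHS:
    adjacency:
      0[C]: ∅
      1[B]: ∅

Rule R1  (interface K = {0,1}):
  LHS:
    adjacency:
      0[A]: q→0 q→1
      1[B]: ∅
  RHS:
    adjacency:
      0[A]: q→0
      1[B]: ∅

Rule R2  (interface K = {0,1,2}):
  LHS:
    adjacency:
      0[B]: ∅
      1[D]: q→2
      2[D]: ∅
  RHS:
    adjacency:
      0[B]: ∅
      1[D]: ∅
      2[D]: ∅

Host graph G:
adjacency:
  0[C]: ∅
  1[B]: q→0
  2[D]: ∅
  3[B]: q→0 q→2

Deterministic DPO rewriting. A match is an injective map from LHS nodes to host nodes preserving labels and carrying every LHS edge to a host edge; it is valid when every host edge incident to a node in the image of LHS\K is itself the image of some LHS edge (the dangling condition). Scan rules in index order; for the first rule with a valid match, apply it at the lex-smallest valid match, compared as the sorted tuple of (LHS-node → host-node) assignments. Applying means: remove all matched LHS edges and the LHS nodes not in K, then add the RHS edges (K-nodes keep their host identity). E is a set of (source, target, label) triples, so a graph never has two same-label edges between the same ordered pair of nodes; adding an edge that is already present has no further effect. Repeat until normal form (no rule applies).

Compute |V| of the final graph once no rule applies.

Answer: 4

Rewrite trace:
start.  V:4 E:3  edges: 1-q->0 3-q->0 3-q->2
1. fire R0 via {0↦0, 1↦1}  →  V:4 E:2  edges: 3-q->0 3-q->2
2. fire R0 via {0↦0, 1↦3}  →  V:4 E:1  edges: 3-q->2
normal form: no rule applies after step 2
NF nodes: {0:C, 1:B, 2:D, 3:B}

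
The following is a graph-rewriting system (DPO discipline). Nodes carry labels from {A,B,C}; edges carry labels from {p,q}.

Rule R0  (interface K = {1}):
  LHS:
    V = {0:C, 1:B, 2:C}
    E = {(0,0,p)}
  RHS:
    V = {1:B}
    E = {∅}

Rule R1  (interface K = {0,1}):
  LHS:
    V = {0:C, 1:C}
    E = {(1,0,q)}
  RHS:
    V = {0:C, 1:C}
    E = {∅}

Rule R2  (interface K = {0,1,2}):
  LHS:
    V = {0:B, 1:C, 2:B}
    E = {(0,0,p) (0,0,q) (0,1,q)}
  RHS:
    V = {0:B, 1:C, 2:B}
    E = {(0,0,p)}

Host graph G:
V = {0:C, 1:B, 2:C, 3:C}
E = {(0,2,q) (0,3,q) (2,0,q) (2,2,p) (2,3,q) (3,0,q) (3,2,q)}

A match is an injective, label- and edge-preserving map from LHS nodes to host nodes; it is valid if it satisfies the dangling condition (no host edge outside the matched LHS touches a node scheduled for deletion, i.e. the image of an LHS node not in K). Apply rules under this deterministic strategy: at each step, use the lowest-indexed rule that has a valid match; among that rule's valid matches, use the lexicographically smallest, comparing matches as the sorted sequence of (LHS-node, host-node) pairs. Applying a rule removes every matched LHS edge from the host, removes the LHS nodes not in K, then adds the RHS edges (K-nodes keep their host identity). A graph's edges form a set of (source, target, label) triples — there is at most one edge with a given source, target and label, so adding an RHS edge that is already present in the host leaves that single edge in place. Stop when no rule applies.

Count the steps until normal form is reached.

Answer: 7

Steps:
start.  V:4 E:7  edges: 0-q->2 0-q->3 2-q->0 2-p->2 2-q->3 3-q->0 3-q->2
1. fire R1 via {0↦0, 1↦2}  →  V:4 E:6  edges: 0-q->2 0-q->3 2-p->2 2-q->3 3-q->0 3-q->2
2. fire R1 via {0↦0, 1↦3}  →  V:4 E:5  edges: 0-q->2 0-q->3 2-p->2 2-q->3 3-q->2
3. fire R1 via {0↦2, 1↦0}  →  V:4 E:4  edges: 0-q->3 2-p->2 2-q->3 3-q->2
4. fire R1 via {0↦2, 1↦3}  →  V:4 E:3  edges: 0-q->3 2-p->2 2-q->3
5. fire R1 via {0↦3, 1↦0}  →  V:4 E:2  edges: 2-p->2 2-q->3
6. fire R1 via {0↦3, 1↦2}  →  V:4 E:1  edges: 2-p->2
7. fire R0 via {0↦2, 1↦1, 2↦0}  →  V:2 E:0  edges: ∅
normal form: no rule applies after step 7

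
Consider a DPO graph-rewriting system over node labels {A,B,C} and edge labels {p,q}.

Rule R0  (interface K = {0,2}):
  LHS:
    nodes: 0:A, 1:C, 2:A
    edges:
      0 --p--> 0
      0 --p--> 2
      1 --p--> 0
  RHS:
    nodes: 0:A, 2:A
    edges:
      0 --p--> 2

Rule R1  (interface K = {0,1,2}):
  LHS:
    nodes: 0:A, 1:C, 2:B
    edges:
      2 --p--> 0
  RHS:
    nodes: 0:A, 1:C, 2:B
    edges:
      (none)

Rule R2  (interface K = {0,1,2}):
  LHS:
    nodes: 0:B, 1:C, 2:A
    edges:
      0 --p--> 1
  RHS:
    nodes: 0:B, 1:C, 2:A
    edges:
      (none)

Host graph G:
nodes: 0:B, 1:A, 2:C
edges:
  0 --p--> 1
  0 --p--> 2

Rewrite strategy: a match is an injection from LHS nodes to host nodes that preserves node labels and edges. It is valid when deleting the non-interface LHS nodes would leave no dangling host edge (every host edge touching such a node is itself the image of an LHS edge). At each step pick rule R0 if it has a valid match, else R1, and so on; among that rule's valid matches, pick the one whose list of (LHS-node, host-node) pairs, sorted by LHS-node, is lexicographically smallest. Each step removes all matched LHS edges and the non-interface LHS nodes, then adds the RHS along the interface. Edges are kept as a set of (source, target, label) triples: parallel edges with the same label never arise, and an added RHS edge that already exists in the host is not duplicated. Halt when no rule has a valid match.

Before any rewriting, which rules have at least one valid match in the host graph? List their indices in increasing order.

R0: no valid match — LHS pattern not found
R1: 1 valid match — {0↦1, 1↦2, 2↦0}
R2: 1 valid match — {0↦0, 1↦2, 2↦1}

Answer: [R1,R2]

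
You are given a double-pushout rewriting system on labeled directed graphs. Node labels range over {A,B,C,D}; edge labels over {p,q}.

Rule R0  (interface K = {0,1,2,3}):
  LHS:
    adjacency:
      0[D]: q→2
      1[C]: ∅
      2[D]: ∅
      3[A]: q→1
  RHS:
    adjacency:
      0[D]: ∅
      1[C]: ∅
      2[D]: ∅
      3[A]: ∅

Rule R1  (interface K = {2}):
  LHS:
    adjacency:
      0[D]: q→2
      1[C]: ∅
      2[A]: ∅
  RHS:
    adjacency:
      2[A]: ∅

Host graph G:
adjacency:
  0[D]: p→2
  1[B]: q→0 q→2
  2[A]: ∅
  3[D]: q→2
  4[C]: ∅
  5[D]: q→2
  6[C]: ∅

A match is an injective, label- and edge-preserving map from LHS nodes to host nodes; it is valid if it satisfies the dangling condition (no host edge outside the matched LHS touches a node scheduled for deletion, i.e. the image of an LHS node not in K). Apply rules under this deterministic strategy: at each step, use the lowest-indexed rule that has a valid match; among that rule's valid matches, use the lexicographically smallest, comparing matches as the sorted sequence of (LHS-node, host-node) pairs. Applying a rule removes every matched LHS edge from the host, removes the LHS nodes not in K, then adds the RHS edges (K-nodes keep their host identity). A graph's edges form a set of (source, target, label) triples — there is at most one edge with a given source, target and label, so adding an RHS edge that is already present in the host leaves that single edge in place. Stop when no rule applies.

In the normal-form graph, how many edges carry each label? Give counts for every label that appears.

initial: |V|=7 |E|=5  E = 0-p->2 1-q->0 1-q->2 3-q->2 5-q->2
step 1: apply R1 at {0↦3, 1↦4, 2↦2}  → |V|=5 |E|=4  E = 0-p->2 1-q->0 1-q->2 5-q->2
step 2: apply R1 at {0↦5, 1↦6, 2↦2}  → |V|=3 |E|=3  E = 0-p->2 1-q->0 1-q->2
normal form: no rule applies after step 2
NF edges: [(0, 2, 'p'), (1, 0, 'q'), (1, 2, 'q')]

Answer: p:1 q:2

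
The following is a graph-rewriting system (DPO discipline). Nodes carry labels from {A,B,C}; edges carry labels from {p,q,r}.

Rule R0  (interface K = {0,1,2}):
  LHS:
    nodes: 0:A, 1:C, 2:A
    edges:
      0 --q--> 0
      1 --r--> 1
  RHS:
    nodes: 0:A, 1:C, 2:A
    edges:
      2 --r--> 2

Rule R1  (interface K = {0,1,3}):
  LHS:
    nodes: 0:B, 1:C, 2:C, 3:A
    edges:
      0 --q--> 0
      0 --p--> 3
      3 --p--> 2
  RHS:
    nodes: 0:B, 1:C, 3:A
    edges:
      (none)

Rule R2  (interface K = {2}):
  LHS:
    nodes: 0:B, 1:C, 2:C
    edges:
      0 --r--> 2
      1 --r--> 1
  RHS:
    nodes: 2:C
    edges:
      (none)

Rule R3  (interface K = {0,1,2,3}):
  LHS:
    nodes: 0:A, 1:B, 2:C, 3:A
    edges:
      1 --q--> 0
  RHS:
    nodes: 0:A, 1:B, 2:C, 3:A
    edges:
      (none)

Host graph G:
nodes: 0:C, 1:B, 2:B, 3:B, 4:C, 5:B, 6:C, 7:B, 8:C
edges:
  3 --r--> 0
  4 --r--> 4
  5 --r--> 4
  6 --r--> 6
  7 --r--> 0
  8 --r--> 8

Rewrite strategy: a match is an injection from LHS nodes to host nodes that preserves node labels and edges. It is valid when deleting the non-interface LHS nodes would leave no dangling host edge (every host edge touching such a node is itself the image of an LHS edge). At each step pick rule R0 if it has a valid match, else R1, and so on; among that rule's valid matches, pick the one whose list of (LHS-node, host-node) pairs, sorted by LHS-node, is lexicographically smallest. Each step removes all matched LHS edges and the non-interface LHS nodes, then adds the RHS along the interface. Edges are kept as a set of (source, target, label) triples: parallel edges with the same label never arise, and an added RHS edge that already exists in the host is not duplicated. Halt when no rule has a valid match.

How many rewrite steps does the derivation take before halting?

Answer: 3

Derivation:
initial: |V|=9 |E|=6  E = 3-r->0 4-r->4 5-r->4 6-r->6 7-r->0 8-r->8
step 1: apply R2 at {0↦3, 1↦6, 2↦0}  → |V|=7 |E|=4  E = 4-r->4 5-r->4 7-r->0 8-r->8
step 2: apply R2 at {0↦5, 1↦8, 2↦4}  → |V|=5 |E|=2  E = 4-r->4 7-r->0
step 3: apply R2 at {0↦7, 1↦4, 2↦0}  → |V|=3 |E|=0  E = ∅
halt: no rule applies after step 3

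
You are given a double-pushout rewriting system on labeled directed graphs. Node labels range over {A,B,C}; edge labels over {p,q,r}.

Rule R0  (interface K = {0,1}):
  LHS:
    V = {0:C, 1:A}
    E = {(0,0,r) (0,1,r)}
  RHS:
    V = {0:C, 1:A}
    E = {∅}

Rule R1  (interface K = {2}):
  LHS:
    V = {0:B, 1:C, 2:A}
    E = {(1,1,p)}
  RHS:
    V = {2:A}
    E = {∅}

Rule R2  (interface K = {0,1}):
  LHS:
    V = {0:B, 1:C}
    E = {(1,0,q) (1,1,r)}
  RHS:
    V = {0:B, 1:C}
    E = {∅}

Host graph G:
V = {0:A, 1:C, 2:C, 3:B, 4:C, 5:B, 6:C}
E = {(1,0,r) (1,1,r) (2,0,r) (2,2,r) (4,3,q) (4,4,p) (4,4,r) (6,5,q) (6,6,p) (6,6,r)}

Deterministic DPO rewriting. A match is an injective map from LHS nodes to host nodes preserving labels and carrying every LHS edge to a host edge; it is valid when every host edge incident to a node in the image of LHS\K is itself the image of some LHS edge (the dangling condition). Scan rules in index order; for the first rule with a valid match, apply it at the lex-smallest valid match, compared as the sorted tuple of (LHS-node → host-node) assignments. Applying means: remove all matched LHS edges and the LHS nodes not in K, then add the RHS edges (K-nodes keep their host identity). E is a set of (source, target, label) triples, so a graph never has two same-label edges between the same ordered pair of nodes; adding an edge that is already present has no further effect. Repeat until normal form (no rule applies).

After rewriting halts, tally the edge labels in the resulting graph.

initial: |V|=7 |E|=10  E = 1-r->0 1-r->1 2-r->0 2-r->2 4-q->3 4-p->4 4-r->4 6-q->5 6-p->6 6-r->6
step 1: apply R0 at {0↦1, 1↦0}  → |V|=7 |E|=8  E = 2-r->0 2-r->2 4-q->3 4-p->4 4-r->4 6-q->5 6-p->6 6-r->6
step 2: apply R0 at {0↦2, 1↦0}  → |V|=7 |E|=6  E = 4-q->3 4-p->4 4-r->4 6-q->5 6-p->6 6-r->6
step 3: apply R2 at {0↦3, 1↦4}  → |V|=7 |E|=4  E = 4-p->4 6-q->5 6-p->6 6-r->6
step 4: apply R1 at {0↦3, 1↦4, 2↦0}  → |V|=5 |E|=3  E = 6-q->5 6-p->6 6-r->6
step 5: apply R2 at {0↦5, 1↦6}  → |V|=5 |E|=1  E = 6-p->6
step 6: apply R1 at {0↦5, 1↦6, 2↦0}  → |V|=3 |E|=0  E = ∅
final graph: no rule applies after step 6
NF edges: []

Answer: (no edges)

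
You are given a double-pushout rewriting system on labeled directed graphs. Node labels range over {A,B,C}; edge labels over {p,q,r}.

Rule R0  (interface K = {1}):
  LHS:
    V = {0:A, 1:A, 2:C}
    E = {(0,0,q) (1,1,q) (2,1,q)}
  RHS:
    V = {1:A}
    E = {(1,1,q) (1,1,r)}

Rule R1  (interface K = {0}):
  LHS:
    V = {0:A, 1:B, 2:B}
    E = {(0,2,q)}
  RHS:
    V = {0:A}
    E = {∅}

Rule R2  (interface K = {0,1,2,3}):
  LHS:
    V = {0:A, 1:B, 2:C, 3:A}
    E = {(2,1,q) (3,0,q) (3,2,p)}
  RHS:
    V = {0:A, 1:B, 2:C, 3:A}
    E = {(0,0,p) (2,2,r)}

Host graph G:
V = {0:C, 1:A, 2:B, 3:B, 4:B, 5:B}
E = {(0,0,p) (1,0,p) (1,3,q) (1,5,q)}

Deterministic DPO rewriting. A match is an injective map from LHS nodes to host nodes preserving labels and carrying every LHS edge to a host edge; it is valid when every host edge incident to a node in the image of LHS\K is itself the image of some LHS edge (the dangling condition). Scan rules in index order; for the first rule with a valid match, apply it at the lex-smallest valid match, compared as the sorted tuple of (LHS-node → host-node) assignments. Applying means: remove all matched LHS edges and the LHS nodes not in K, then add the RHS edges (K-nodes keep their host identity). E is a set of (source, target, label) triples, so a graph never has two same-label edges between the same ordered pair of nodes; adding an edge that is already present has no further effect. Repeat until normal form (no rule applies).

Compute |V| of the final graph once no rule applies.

start.  V:6 E:4  edges: 0-p->0 1-p->0 1-q->3 1-q->5
1. fire R1 via {0↦1, 1↦2, 2↦3}  →  V:4 E:3  edges: 0-p->0 1-p->0 1-q->5
2. fire R1 via {0↦1, 1↦4, 2↦5}  →  V:2 E:2  edges: 0-p->0 1-p->0
halt: no rule applies after step 2
NF nodes: {0:C, 1:A}

Answer: 2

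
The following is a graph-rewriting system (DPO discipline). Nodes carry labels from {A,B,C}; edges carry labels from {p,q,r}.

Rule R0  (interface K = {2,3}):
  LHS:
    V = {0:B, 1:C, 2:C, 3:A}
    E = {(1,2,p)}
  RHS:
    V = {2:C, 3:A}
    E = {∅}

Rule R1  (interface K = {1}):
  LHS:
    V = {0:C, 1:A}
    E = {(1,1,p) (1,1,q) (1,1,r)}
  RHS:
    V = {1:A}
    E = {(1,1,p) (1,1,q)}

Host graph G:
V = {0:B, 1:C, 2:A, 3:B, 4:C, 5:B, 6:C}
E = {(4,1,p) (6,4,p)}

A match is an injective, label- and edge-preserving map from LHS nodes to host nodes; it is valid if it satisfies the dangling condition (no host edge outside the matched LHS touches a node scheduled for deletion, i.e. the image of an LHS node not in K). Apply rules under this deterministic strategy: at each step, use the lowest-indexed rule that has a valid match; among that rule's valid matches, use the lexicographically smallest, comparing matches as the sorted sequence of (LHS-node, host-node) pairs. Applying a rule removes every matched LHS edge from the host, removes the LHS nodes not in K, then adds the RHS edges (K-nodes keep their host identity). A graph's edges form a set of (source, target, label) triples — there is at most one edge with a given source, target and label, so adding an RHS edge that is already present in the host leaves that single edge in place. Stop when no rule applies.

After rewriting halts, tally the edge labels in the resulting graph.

Answer: (no edges)

Derivation:
[0] host  ⇒  7 nodes, 2 edges  {4-p->1 6-p->4}
[1] R0 @ {0↦0, 1↦6, 2↦4, 3↦2}  ⇒  5 nodes, 1 edges  {4-p->1}
[2] R0 @ {0↦3, 1↦4, 2↦1, 3↦2}  ⇒  3 nodes, 0 edges  {∅}
normal form: no rule applies after step 2
NF edges: []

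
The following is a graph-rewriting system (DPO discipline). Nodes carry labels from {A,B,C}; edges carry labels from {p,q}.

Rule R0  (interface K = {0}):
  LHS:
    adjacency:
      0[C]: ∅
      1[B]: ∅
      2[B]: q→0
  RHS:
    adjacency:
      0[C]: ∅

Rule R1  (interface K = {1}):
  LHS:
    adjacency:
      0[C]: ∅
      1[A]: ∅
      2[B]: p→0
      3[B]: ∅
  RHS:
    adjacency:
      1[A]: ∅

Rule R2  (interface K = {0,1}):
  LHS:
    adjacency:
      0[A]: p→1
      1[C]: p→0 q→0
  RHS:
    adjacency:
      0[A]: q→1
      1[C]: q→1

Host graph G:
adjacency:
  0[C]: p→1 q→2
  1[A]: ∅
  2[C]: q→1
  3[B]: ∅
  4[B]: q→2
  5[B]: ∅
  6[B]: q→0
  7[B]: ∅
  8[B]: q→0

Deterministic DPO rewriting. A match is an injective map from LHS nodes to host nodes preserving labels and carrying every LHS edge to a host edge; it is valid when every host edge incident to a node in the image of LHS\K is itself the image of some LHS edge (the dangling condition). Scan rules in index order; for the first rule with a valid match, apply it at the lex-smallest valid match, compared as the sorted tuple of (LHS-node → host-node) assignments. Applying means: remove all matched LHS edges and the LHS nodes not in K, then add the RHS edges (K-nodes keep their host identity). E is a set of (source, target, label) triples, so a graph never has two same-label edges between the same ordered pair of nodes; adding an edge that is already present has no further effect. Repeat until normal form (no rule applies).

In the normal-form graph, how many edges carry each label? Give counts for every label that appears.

start.  V:9 E:6  edges: 0-p->1 0-q->2 2-q->1 4-q->2 6-q->0 8-q->0
1. fire R0 via {0↦0, 1↦3, 2↦6}  →  V:7 E:5  edges: 0-p->1 0-q->2 2-q->1 4-q->2 8-q->0
2. fire R0 via {0↦0, 1↦5, 2↦8}  →  V:5 E:4  edges: 0-p->1 0-q->2 2-q->1 4-q->2
3. fire R0 via {0↦2, 1↦7, 2↦4}  →  V:3 E:3  edges: 0-p->1 0-q->2 2-q->1
normal form: no rule applies after step 3
NF edges: [(0, 1, 'p'), (0, 2, 'q'), (2, 1, 'q')]

Answer: p:1 q:2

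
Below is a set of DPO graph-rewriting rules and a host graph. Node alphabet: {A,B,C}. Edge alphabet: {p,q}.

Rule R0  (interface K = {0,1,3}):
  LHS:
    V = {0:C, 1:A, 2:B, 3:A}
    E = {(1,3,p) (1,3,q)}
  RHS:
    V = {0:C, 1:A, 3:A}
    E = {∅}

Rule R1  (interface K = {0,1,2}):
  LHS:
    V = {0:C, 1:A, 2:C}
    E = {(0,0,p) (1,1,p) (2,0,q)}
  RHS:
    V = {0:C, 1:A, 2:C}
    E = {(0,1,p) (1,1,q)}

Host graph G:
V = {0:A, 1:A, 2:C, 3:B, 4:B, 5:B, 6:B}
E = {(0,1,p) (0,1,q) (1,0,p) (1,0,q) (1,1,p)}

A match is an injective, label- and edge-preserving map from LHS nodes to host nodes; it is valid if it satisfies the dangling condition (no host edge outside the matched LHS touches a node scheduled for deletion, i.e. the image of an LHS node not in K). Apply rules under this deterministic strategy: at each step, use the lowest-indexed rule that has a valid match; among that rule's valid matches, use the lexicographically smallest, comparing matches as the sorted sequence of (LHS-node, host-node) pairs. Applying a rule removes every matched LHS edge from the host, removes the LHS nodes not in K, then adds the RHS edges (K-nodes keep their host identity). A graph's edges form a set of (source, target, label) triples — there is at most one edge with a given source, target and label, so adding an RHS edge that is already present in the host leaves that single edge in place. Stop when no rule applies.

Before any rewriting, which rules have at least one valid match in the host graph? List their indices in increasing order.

R0: 8 valid matches — {0↦2, 1↦0, 2↦3, 3↦1}, {0↦2, 1↦0, 2↦4, 3↦1}, {0↦2, 1↦0, 2↦5, 3↦1} (+5 more)
R1: no valid match — LHS pattern not found

Answer: [R0]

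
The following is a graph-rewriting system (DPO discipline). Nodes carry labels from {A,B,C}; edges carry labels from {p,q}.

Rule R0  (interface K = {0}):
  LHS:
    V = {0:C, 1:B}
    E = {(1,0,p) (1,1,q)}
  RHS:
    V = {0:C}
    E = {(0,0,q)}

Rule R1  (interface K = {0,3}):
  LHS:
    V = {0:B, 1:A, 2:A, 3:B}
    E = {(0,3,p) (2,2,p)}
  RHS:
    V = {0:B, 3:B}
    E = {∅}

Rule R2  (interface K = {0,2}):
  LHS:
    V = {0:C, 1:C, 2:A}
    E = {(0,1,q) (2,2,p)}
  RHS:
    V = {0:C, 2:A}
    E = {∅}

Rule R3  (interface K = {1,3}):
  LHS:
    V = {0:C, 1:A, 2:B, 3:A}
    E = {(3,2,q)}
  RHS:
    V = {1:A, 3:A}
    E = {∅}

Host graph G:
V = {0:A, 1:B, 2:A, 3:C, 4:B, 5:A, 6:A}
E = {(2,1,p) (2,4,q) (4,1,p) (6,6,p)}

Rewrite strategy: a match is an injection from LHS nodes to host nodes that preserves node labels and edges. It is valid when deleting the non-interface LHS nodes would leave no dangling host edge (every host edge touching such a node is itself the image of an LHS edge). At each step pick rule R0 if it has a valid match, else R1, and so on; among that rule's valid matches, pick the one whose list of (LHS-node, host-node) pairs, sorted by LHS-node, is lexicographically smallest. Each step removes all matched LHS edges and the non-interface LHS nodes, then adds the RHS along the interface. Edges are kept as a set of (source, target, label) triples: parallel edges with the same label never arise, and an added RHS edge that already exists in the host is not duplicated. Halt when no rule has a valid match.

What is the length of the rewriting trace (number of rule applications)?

Answer: 2

Steps:
initial: |V|=7 |E|=4  E = 2-p->1 2-q->4 4-p->1 6-p->6
step 1: apply R1 at {0↦4, 1↦0, 2↦6, 3↦1}  → |V|=5 |E|=2  E = 2-p->1 2-q->4
step 2: apply R3 at {0↦3, 1↦5, 2↦4, 3↦2}  → |V|=3 |E|=1  E = 2-p->1
normal form: no rule applies after step 2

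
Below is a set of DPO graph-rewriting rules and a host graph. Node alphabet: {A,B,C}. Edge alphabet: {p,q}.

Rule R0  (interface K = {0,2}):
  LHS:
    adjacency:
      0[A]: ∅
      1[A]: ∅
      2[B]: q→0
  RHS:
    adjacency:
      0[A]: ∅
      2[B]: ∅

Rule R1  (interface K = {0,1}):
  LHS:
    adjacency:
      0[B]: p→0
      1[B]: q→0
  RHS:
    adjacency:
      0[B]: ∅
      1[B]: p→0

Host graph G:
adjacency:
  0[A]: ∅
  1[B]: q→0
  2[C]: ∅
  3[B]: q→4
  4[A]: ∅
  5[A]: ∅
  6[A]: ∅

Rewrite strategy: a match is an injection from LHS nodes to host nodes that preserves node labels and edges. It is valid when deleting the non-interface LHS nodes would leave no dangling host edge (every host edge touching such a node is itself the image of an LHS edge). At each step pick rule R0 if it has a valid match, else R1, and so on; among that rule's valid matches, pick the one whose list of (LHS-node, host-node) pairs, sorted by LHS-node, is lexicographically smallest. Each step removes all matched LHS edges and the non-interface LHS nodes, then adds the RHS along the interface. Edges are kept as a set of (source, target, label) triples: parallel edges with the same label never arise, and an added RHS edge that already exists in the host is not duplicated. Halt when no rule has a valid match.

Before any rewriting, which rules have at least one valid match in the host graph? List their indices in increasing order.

R0: 4 valid matches — {0↦0, 1↦5, 2↦1}, {0↦0, 1↦6, 2↦1}, {0↦4, 1↦5, 2↦3} (+1 more)
R1: no valid match — LHS pattern not found

Answer: [R0]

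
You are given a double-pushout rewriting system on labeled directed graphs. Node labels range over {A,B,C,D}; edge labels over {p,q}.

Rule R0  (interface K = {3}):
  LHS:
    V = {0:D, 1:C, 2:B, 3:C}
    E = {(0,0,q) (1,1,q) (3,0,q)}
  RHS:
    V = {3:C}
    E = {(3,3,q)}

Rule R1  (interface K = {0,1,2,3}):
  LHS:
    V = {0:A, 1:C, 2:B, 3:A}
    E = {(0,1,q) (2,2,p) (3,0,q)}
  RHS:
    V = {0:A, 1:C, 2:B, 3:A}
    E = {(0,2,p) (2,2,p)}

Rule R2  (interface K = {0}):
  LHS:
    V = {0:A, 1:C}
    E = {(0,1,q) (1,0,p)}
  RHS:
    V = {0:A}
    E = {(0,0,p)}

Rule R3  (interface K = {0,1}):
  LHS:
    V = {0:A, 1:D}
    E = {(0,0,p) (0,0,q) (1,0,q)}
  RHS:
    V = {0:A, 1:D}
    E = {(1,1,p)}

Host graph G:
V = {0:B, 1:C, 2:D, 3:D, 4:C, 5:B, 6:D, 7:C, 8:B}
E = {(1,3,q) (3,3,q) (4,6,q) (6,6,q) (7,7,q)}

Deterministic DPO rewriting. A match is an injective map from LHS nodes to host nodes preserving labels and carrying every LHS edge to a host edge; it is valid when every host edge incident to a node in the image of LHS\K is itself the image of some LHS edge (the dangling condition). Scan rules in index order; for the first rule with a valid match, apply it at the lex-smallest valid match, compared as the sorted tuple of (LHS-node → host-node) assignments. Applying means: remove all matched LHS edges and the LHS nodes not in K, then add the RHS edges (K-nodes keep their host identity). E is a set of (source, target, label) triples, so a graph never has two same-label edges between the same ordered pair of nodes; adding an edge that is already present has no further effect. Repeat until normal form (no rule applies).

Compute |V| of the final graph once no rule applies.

Answer: 3

Derivation:
initial: |V|=9 |E|=5  E = 1-q->3 3-q->3 4-q->6 6-q->6 7-q->7
step 1: apply R0 at {0↦3, 1↦7, 2↦0, 3↦1}  → |V|=6 |E|=3  E = 1-q->1 4-q->6 6-q->6
step 2: apply R0 at {0↦6, 1↦1, 2↦5, 3↦4}  → |V|=3 |E|=1  E = 4-q->4
halt: no rule applies after step 2
NF nodes: {2:D, 4:C, 8:B}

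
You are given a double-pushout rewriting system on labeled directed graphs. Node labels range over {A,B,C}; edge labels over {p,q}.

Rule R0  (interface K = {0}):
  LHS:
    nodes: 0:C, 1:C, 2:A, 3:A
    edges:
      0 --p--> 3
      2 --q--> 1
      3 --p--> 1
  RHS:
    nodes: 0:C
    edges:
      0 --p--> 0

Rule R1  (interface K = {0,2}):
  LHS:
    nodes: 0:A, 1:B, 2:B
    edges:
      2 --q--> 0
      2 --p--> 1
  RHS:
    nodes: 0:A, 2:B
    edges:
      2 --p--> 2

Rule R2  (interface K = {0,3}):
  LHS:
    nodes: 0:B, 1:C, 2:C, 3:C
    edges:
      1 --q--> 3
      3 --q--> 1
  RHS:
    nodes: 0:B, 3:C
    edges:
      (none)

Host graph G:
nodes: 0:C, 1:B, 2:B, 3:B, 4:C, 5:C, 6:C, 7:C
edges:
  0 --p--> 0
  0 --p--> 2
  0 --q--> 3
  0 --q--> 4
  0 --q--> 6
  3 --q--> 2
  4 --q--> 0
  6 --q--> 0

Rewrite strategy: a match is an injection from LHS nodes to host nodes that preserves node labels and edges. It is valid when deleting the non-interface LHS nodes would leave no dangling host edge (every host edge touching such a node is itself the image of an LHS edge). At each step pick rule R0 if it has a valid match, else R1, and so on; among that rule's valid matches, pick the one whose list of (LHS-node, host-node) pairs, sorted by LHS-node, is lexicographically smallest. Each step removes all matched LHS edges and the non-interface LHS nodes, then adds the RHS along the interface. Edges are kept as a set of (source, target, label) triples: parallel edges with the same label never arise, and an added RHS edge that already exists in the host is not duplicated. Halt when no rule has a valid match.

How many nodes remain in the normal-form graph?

[0] host  ⇒  8 nodes, 8 edges  {0-p->0 0-p->2 0-q->3 0-q->4 0-q->6 3-q->2 4-q->0 6-q->0}
[1] R2 @ {0↦1, 1↦4, 2↦5, 3↦0}  ⇒  6 nodes, 6 edges  {0-p->0 0-p->2 0-q->3 0-q->6 3-q->2 6-q->0}
[2] R2 @ {0↦1, 1↦6, 2↦7, 3↦0}  ⇒  4 nodes, 4 edges  {0-p->0 0-p->2 0-q->3 3-q->2}
final graph: no rule applies after step 2
NF nodes: {0:C, 1:B, 2:B, 3:B}

Answer: 4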